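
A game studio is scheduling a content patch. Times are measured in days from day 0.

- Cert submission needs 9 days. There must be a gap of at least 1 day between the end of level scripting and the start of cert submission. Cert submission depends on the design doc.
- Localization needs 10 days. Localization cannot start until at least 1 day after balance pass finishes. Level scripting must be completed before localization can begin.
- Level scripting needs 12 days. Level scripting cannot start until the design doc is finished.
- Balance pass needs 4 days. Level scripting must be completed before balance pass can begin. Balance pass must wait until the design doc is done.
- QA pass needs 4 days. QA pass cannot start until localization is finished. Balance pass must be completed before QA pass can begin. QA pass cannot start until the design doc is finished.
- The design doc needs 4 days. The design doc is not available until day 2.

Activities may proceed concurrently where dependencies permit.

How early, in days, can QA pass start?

33

The design doc cannot begin until its own release at day 2. It runs from day 2 to 2 + 4 = day 6.
Level scripting waits on the design doc (finishes day 6), so it starts at day 6 and finishes at 6 + 12 = day 18.
For balance pass: level scripting (finishes day 18); the design doc (finishes day 6). Taking the maximum gives a start of day 18, and it finishes at 18 + 4 = day 22.
Localization cannot start until balance pass (finishes day 22, plus 1-day gap → day 23); level scripting (finishes day 18). The controlling bound is day 23, so localization finishes at 23 + 10 = day 33.
QA pass waits on localization (finishes day 33); balance pass (finishes day 22); the design doc (finishes day 6). The latest of these is day 33, which is the earliest QA pass can start.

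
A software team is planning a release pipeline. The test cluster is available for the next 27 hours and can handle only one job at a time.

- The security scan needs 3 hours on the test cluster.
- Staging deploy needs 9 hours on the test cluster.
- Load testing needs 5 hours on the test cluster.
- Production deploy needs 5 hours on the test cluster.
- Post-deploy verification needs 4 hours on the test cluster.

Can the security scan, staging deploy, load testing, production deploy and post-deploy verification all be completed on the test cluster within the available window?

Running back to back, the jobs need 3 + 9 + 5 + 5 + 4 = 26 hours on the test cluster.
Since 26 ≤ 27, they fit within the window.

Yes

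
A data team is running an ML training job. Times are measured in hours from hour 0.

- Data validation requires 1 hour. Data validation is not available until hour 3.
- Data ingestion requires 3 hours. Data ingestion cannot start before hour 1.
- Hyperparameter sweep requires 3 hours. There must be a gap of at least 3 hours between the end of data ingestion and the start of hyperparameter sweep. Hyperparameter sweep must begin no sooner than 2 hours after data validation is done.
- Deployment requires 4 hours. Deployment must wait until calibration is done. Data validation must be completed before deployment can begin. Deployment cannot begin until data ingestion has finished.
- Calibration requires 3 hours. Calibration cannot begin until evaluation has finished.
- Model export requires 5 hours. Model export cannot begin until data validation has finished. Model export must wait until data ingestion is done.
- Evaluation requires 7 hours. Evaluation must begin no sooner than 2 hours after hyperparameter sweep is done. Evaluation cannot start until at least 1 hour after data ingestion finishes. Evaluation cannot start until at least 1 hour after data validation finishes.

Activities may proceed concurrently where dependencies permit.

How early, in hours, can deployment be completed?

Data validation waits on its own release at hour 3, so it starts at hour 3 and finishes at 3 + 1 = hour 4.
After its own release at hour 1, data ingestion can start at hour 1 and finishes at hour 4.
Hyperparameter sweep has to wait for data ingestion (finishes hour 4, plus 3-hour gap → hour 7); data validation (finishes hour 4, plus 2-hour gap → hour 6). The latest of these is hour 7, so hyperparameter sweep runs hour 7 to 7 + 3 = hour 10.
Evaluation needs all of hyperparameter sweep (finishes hour 10, plus 2-hour gap → hour 12); data ingestion (finishes hour 4, plus 1-hour gap → hour 5); data validation (finishes hour 4, plus 1-hour gap → hour 5). That puts its earliest start at hour 12; it finishes at 12 + 7 = hour 19.
Calibration waits on evaluation (finishes hour 19), so it starts at hour 19 and finishes at 19 + 3 = hour 22.
Deployment needs all of calibration (finishes hour 22); data validation (finishes hour 4); data ingestion (finishes hour 4). That puts its earliest start at hour 22; it finishes at 22 + 4 = hour 26.

26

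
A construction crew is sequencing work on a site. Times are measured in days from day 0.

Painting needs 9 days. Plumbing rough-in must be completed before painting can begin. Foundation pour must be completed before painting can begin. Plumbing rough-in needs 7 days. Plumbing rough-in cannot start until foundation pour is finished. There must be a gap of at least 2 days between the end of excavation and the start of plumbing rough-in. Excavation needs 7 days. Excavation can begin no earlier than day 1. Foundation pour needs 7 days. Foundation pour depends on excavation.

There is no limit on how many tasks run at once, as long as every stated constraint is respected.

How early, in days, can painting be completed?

Excavation waits on its own release at day 1, so it starts at day 1 and finishes at 1 + 7 = day 8.
Foundation pour cannot begin until excavation (finishes day 8). It runs from day 8 to 8 + 7 = day 15.
Plumbing rough-in cannot start until foundation pour (finishes day 15); excavation (finishes day 8, plus 2-day gap → day 10). The controlling bound is day 15, so plumbing rough-in finishes at 15 + 7 = day 22.
Painting has to wait for plumbing rough-in (finishes day 22); foundation pour (finishes day 15). The latest of these is day 22, so painting runs day 22 to 22 + 9 = day 31.

31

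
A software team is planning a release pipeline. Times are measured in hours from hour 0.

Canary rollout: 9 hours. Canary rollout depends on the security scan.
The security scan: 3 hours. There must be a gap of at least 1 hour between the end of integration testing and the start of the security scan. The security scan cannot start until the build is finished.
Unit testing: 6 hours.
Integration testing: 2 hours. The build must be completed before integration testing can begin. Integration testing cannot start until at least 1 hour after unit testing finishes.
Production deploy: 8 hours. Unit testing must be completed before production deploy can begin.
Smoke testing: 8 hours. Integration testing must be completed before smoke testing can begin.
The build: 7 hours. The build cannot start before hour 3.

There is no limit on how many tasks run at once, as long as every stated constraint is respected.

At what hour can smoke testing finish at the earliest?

Unit testing can start immediately at hour 0; it finishes at hour 6.
After its own release at hour 3, the build can start at hour 3 and finishes at hour 10.
Integration testing cannot start until the build (finishes hour 10); unit testing (finishes hour 6, plus 1-hour gap → hour 7). The controlling bound is hour 10, so integration testing finishes at 10 + 2 = hour 12.
After integration testing (finishes hour 12), smoke testing can start at hour 12 and finishes at hour 20.

20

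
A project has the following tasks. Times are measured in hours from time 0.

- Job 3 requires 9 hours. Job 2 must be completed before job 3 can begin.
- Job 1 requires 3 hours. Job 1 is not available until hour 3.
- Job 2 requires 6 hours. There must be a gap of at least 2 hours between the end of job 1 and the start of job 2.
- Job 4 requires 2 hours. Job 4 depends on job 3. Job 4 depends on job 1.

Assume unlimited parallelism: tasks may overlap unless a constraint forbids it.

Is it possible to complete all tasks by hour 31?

Job 1 waits on its own release at hour 3, so it starts at hour 3 and finishes at 3 + 3 = hour 6.
Job 2 cannot begin until job 1 (finishes hour 6, plus 2-hour gap → hour 8). It runs from hour 8 to 8 + 6 = hour 14.
Job 3 waits on job 2 (finishes hour 14), so it starts at hour 14 and finishes at 14 + 9 = hour 23.
Job 4 needs all of job 3 (finishes hour 23); job 1 (finishes hour 6). That puts its earliest start at hour 23; it finishes at 23 + 2 = hour 25.
Every task is finished by hour 25, which is no later than the deadline of 31, so the schedule is feasible.

Yes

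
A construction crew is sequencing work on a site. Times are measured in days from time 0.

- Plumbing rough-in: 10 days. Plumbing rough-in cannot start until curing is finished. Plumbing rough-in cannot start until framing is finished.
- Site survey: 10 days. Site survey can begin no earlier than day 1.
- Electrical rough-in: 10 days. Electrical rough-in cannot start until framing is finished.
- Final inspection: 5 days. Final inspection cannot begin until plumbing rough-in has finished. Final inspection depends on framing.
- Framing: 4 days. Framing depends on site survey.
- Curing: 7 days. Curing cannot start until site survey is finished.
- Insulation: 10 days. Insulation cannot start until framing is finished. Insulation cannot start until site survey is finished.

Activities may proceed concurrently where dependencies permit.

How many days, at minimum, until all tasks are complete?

Site survey cannot begin until its own release at day 1. It runs from day 1 to 1 + 10 = day 11.
Framing cannot begin until site survey (finishes day 11). It runs from day 11 to 11 + 4 = day 15.
For insulation: framing (finishes day 15); site survey (finishes day 11). Taking the maximum gives a start of day 15, and it finishes at 15 + 10 = day 25.
Electrical rough-in cannot begin until framing (finishes day 15). It runs from day 15 to 15 + 10 = day 25.
After site survey (finishes day 11), curing can start at day 11 and finishes at day 18.
Plumbing rough-in needs all of curing (finishes day 18); framing (finishes day 15). That puts its earliest start at day 18; it finishes at 18 + 10 = day 28.
Final inspection cannot start until plumbing rough-in (finishes day 28); framing (finishes day 15). The controlling bound is day 28, so final inspection finishes at 28 + 5 = day 33.
All tasks are finished once the last one completes. Finish times: Site survey at 11, Curing at 18, Framing at 15, Plumbing rough-in at 28, Electrical rough-in at 25, Insulation at 25, Final inspection at 33. The latest is day 33.

33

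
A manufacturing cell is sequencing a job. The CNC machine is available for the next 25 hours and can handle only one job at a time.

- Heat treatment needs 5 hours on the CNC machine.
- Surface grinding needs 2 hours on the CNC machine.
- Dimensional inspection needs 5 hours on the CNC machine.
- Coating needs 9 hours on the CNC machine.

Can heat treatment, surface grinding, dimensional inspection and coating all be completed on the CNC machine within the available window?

Yes

Running back to back, the jobs need 5 + 2 + 5 + 9 = 21 hours on the CNC machine.
Since 21 ≤ 25, they fit within the window.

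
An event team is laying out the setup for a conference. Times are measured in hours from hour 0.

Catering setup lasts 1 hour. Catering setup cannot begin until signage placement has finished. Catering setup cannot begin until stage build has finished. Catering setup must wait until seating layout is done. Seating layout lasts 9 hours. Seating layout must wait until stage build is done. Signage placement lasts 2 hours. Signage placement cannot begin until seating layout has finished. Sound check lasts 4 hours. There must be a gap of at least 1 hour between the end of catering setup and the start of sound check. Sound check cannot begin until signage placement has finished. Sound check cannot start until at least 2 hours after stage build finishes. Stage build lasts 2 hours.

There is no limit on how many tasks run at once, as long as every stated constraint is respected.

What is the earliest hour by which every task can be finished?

19

Stage build has no prerequisites, so it starts at hour 0 and finishes at hour 2.
After stage build (finishes hour 2), seating layout can start at hour 2 and finishes at hour 11.
After seating layout (finishes hour 11), signage placement can start at hour 11 and finishes at hour 13.
Catering setup cannot start until signage placement (finishes hour 13); stage build (finishes hour 2); seating layout (finishes hour 11). The controlling bound is hour 13, so catering setup finishes at 13 + 1 = hour 14.
Sound check has to wait for catering setup (finishes hour 14, plus 1-hour gap → hour 15); signage placement (finishes hour 13); stage build (finishes hour 2, plus 2-hour gap → hour 4). The latest of these is hour 15, so sound check runs hour 15 to 15 + 4 = hour 19.
All tasks are finished once the last one completes. Finish times: Stage build at 2, Seating layout at 11, Signage placement at 13, Catering setup at 14, Sound check at 19. The latest is hour 19.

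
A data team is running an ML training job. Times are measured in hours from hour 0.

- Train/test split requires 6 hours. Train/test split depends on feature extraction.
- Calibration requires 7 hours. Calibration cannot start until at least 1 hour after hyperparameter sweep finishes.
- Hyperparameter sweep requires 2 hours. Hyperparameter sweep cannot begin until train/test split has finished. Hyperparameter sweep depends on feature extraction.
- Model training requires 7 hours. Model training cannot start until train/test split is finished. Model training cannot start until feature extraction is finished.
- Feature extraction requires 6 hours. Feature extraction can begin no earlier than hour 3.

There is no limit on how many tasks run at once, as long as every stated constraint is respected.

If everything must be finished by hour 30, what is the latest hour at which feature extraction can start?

Nothing follows calibration; the deadline of hour 30 is its only limit. It must start by 30 − 7 = hour 23.
Since calibration (must start by hour 23, minus 1-hour gap → hour 22) depends on it, hyperparameter sweep must finish by hour 22. Backing off its 2-hour duration gives a latest start of hour 20.
Model training must finish by hour 30; it takes 7 hours, so it must start by 30 − 7 = hour 23.
For train/test split: hyperparameter sweep (must start by hour 20); model training (must start by hour 23). The most restrictive is hour 20; with a 6-hour duration, train/test split must start by hour 14.
Feature extraction must finish in time for train/test split (must start by hour 14); hyperparameter sweep (must start by hour 20); model training (must start by hour 23). The tightest is hour 14, so feature extraction must start by 14 − 6 = hour 8.

8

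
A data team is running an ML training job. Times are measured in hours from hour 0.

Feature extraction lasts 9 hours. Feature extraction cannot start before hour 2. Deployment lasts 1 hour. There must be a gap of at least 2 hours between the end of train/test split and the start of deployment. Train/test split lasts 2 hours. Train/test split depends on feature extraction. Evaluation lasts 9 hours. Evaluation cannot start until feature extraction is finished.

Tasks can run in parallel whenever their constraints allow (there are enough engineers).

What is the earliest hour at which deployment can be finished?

Feature extraction cannot begin until its own release at hour 2. It runs from hour 2 to 2 + 9 = hour 11.
Train/test split waits on feature extraction (finishes hour 11), so it starts at hour 11 and finishes at 11 + 2 = hour 13.
Deployment waits on train/test split (finishes hour 13, plus 2-hour gap → hour 15), so it starts at hour 15 and finishes at 15 + 1 = hour 16.

16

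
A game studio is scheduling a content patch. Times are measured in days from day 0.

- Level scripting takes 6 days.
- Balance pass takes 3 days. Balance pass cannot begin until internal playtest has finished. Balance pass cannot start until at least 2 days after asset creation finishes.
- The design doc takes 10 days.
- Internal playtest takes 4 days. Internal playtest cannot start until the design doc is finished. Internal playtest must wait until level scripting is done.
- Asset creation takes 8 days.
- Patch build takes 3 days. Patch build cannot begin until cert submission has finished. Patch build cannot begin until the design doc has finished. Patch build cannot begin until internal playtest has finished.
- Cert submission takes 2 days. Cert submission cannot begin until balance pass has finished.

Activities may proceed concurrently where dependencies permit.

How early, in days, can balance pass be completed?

Level scripting has no prerequisites, so it starts at day 0 and finishes at day 6.
Nothing blocks asset creation, so it runs from day 0 to day 8.
Nothing blocks the design doc, so it runs from day 0 to day 10.
Internal playtest cannot start until the design doc (finishes day 10); level scripting (finishes day 6). The controlling bound is day 10, so internal playtest finishes at 10 + 4 = day 14.
Balance pass cannot start until internal playtest (finishes day 14); asset creation (finishes day 8, plus 2-day gap → day 10). The controlling bound is day 14, so balance pass finishes at 14 + 3 = day 17.

17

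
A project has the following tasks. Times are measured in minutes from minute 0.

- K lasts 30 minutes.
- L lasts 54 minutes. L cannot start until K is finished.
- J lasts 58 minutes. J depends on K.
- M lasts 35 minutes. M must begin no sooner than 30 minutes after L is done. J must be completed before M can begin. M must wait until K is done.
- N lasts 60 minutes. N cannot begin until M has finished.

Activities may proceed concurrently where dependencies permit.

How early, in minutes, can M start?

Nothing blocks K, so it runs from minute 0 to minute 30.
L waits on K (finishes minute 30), so it starts at minute 30 and finishes at 30 + 54 = minute 84.
J cannot begin until K (finishes minute 30). It runs from minute 30 to 30 + 58 = minute 88.
M waits on L (finishes minute 84, plus 30-minute gap → minute 114); J (finishes minute 88); K (finishes minute 30). The latest of these is minute 114, which is the earliest M can start.

114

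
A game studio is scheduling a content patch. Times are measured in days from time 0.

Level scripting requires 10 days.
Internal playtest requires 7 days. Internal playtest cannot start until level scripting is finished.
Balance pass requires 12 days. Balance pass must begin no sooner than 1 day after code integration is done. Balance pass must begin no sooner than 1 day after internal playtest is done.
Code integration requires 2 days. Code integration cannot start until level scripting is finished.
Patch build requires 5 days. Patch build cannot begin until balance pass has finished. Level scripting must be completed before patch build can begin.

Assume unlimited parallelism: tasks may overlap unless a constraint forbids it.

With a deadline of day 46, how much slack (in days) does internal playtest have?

11

Nothing blocks level scripting, so it runs from day 0 to day 10.
Internal playtest waits on level scripting (finishes day 10), so it starts at day 10 and finishes at 10 + 7 = day 17.

Working backward from the deadline:
Nothing follows patch build; the deadline of day 46 is its only limit. It must start by 46 − 5 = day 41.
Balance pass has to be done before patch build (must start by day 41). That means finishing by day 41, i.e. starting by 41 − 12 = day 29.
Internal playtest has to be done before balance pass (must start by day 29, minus 1-day gap → day 28). That means finishing by day 28, i.e. starting by 28 − 7 = day 21.
So internal playtest can start as early as day 10 and as late as day 21, giving 21 − 10 = 11 days of slack.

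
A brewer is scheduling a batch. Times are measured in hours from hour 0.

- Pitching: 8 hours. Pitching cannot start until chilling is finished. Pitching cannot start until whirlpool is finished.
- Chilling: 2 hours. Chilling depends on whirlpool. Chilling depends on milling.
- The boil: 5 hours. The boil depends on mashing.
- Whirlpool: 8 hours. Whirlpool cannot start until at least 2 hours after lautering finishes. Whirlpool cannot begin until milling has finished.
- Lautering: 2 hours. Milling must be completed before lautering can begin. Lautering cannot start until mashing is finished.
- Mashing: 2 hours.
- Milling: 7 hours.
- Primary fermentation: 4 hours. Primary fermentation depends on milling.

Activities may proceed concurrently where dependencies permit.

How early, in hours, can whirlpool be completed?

19

Nothing blocks mashing, so it runs from hour 0 to hour 2.
Milling has no prerequisites, so it starts at hour 0 and finishes at hour 7.
For lautering: milling (finishes hour 7); mashing (finishes hour 2). Taking the maximum gives a start of hour 7, and it finishes at 7 + 2 = hour 9.
Whirlpool has to wait for lautering (finishes hour 9, plus 2-hour gap → hour 11); milling (finishes hour 7). The latest of these is hour 11, so whirlpool runs hour 11 to 11 + 8 = hour 19.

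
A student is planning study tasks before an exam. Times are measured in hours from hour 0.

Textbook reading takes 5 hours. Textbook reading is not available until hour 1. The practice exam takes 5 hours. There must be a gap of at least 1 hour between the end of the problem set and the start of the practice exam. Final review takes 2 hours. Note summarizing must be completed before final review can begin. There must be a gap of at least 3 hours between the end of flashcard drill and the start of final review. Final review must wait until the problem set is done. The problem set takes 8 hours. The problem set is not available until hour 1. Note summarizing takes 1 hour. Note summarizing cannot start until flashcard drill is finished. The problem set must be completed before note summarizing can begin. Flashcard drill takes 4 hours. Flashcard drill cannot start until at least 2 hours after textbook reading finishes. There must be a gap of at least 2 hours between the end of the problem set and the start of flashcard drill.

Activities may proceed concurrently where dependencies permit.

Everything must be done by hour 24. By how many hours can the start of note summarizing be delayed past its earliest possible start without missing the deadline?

The problem set waits on its own release at hour 1, so it starts at hour 1 and finishes at 1 + 8 = hour 9.
After its own release at hour 1, textbook reading can start at hour 1 and finishes at hour 6.
Flashcard drill has to wait for textbook reading (finishes hour 6, plus 2-hour gap → hour 8); the problem set (finishes hour 9, plus 2-hour gap → hour 11). The latest of these is hour 11, so flashcard drill runs hour 11 to 11 + 4 = hour 15.
Note summarizing has to wait for flashcard drill (finishes hour 15); the problem set (finishes hour 9). The latest of these is hour 15, so note summarizing runs hour 15 to 15 + 1 = hour 16.

Working backward from the deadline:
To finish by hour 24, final review (duration 2) must start no later than hour 22.
Note summarizing must finish before final review (must start by hour 22). With a 1-hour duration, note summarizing must start by 22 − 1 = hour 21.
So note summarizing can start as early as hour 15 and as late as hour 21, giving 21 − 15 = 6 hours of slack.

6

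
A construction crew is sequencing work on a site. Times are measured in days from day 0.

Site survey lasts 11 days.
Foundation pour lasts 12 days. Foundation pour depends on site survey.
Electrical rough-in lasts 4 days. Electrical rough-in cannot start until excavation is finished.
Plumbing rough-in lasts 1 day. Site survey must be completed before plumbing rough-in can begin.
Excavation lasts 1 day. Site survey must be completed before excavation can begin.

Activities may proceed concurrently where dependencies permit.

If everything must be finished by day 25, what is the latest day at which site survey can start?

2

Electrical rough-in has no dependents, so it just needs to finish by day 25. Starting by 25 − 4 = day 21 achieves that.
Excavation feeds into electrical rough-in (must start by day 21); so excavation must finish by day 21 and therefore start by day 20.
Foundation pour has no dependents, so it just needs to finish by day 25. Starting by 25 − 12 = day 13 achieves that.
Plumbing rough-in has no dependents, so it just needs to finish by day 25. Starting by 25 − 1 = day 24 achieves that.
Site survey has several dependents: excavation (must start by day 20); foundation pour (must start by day 13); plumbing rough-in (must start by day 24). The earliest of those limits is day 13, so site survey must start by 13 − 11 = day 2.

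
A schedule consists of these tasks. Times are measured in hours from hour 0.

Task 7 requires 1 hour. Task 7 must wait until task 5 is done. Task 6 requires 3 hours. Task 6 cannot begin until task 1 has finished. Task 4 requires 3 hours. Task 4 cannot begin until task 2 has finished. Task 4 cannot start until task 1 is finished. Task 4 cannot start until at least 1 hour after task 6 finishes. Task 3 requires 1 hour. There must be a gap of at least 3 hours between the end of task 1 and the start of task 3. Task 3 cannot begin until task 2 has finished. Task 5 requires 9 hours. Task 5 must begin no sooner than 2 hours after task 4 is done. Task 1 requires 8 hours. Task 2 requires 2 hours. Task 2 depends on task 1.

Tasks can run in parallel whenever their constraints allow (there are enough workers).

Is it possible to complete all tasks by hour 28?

Yes

Task 1 has no prerequisites, so it starts at hour 0 and finishes at hour 8.
After task 1 (finishes hour 8), task 6 can start at hour 8 and finishes at hour 11.
After task 1 (finishes hour 8), task 2 can start at hour 8 and finishes at hour 10.
Task 4 has to wait for task 2 (finishes hour 10); task 1 (finishes hour 8); task 6 (finishes hour 11, plus 1-hour gap → hour 12). The latest of these is hour 12, so task 4 runs hour 12 to 12 + 3 = hour 15.
After task 4 (finishes hour 15, plus 2-hour gap → hour 17), task 5 can start at hour 17 and finishes at hour 26.
Task 7 cannot begin until task 5 (finishes hour 26). It runs from hour 26 to 26 + 1 = hour 27.
For task 3: task 1 (finishes hour 8, plus 3-hour gap → hour 11); task 2 (finishes hour 10). Taking the maximum gives a start of hour 11, and it finishes at 11 + 1 = hour 12.
Every task is finished by hour 27, which is no later than the deadline of 28, so the schedule is feasible.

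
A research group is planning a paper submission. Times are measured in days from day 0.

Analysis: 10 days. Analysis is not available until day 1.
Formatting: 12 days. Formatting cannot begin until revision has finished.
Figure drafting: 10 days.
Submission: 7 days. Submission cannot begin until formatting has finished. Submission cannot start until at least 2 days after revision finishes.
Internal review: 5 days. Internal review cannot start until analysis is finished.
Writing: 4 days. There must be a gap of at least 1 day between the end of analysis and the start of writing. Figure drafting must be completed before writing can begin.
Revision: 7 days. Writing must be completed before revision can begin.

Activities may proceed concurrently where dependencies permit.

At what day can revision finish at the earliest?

23

Figure drafting can start immediately at day 0; it finishes at day 10.
Analysis waits on its own release at day 1, so it starts at day 1 and finishes at 1 + 10 = day 11.
Writing needs all of analysis (finishes day 11, plus 1-day gap → day 12); figure drafting (finishes day 10). That puts its earliest start at day 12; it finishes at 12 + 4 = day 16.
Revision cannot begin until writing (finishes day 16). It runs from day 16 to 16 + 7 = day 23.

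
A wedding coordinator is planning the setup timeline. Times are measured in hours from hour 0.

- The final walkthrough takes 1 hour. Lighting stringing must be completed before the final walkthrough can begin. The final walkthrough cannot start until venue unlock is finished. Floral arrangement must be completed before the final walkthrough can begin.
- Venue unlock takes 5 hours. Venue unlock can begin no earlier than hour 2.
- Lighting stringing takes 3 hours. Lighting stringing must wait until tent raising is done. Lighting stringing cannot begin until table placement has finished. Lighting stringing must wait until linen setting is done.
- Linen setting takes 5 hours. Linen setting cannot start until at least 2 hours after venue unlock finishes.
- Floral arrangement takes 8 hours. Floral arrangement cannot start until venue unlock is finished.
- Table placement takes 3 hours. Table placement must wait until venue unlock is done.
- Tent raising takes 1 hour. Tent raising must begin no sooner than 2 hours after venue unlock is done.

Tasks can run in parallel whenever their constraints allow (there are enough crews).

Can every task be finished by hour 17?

No

After its own release at hour 2, venue unlock can start at hour 2 and finishes at hour 7.
After venue unlock (finishes hour 7), floral arrangement can start at hour 7 and finishes at hour 15.
Linen setting waits on venue unlock (finishes hour 7, plus 2-hour gap → hour 9), so it starts at hour 9 and finishes at 9 + 5 = hour 14.
Table placement cannot begin until venue unlock (finishes hour 7). It runs from hour 7 to 7 + 3 = hour 10.
Tent raising cannot begin until venue unlock (finishes hour 7, plus 2-hour gap → hour 9). It runs from hour 9 to 9 + 1 = hour 10.
Lighting stringing has to wait for tent raising (finishes hour 10); table placement (finishes hour 10); linen setting (finishes hour 14). The latest of these is hour 14, so lighting stringing runs hour 14 to 14 + 3 = hour 17.
For the final walkthrough: lighting stringing (finishes hour 17); venue unlock (finishes hour 7); floral arrangement (finishes hour 15). Taking the maximum gives a start of hour 17, and it finishes at 17 + 1 = hour 18.
The earliest everything can be done is hour 18, which is after the deadline of 17, so it is not possible.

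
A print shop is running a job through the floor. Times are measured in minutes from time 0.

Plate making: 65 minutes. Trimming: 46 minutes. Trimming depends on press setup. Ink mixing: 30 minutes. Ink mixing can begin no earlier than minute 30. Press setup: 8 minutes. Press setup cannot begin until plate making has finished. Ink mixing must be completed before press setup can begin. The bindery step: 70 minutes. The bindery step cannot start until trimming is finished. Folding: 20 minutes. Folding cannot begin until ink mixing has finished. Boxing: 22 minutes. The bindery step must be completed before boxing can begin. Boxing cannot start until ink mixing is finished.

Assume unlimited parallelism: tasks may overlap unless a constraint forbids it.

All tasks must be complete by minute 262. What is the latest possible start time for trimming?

Nothing follows boxing; the deadline of minute 262 is its only limit. It must start by 262 − 22 = minute 240.
The bindery step must finish before boxing (must start by minute 240). With a 70-minute duration, the bindery step must start by 240 − 70 = minute 170.
Since the bindery step (must start by minute 170) depends on it, trimming must finish by minute 170. Backing off its 46-minute duration gives a latest start of minute 124.

124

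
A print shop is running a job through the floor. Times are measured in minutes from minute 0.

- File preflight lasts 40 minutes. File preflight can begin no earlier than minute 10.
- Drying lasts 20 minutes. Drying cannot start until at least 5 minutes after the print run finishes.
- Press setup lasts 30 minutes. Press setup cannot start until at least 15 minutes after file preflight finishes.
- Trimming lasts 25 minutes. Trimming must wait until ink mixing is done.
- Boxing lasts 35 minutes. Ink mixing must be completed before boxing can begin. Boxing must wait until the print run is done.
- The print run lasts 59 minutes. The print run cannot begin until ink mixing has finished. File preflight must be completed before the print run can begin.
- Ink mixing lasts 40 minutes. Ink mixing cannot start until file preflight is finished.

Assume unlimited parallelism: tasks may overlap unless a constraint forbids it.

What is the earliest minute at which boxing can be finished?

File preflight waits on its own release at minute 10, so it starts at minute 10 and finishes at 10 + 40 = minute 50.
Ink mixing cannot begin until file preflight (finishes minute 50). It runs from minute 50 to 50 + 40 = minute 90.
The print run needs all of ink mixing (finishes minute 90); file preflight (finishes minute 50). That puts its earliest start at minute 90; it finishes at 90 + 59 = minute 149.
Boxing cannot start until ink mixing (finishes minute 90); the print run (finishes minute 149). The controlling bound is minute 149, so boxing finishes at 149 + 35 = minute 184.

184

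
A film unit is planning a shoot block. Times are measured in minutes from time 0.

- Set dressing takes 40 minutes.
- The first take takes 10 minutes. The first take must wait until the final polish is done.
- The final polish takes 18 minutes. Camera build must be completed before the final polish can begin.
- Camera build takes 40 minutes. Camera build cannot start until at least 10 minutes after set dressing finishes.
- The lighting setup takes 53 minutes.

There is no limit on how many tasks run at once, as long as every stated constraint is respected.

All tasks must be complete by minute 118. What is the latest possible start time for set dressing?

The first take has no dependents, so it just needs to finish by minute 118. Starting by 118 − 10 = minute 108 achieves that.
Since the first take (must start by minute 108) depends on it, the final polish must finish by minute 108. Backing off its 18-minute duration gives a latest start of minute 90.
Camera build has to be done before the final polish (must start by minute 90). That means finishing by minute 90, i.e. starting by 90 − 40 = minute 50.
Set dressing feeds into camera build (must start by minute 50, minus 10-minute gap → minute 40); so set dressing must finish by minute 40 and therefore start by minute 0.

0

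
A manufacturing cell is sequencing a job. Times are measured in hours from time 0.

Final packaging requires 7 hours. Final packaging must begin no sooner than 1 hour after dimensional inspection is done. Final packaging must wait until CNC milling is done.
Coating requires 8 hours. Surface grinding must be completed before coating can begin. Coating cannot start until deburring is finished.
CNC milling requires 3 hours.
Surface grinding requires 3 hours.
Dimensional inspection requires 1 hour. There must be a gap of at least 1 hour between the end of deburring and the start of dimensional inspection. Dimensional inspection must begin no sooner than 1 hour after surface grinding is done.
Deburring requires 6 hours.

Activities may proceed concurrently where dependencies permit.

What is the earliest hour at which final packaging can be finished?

Nothing blocks surface grinding, so it runs from hour 0 to hour 3.
CNC milling has no prerequisites, so it starts at hour 0 and finishes at hour 3.
Deburring has no prerequisites, so it starts at hour 0 and finishes at hour 6.
Dimensional inspection cannot start until deburring (finishes hour 6, plus 1-hour gap → hour 7); surface grinding (finishes hour 3, plus 1-hour gap → hour 4). The controlling bound is hour 7, so dimensional inspection finishes at 7 + 1 = hour 8.
Final packaging has to wait for dimensional inspection (finishes hour 8, plus 1-hour gap → hour 9); CNC milling (finishes hour 3). The latest of these is hour 9, so final packaging runs hour 9 to 9 + 7 = hour 16.

16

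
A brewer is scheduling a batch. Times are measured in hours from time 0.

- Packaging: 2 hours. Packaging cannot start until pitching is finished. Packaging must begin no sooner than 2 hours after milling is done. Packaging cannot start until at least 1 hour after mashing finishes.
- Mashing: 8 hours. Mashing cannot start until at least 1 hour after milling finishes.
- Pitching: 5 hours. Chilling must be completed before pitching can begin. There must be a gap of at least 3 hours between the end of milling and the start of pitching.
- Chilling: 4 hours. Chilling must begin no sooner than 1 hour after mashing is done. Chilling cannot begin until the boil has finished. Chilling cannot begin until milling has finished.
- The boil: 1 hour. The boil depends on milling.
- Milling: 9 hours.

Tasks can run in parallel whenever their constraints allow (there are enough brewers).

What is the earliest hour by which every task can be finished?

30

Nothing blocks milling, so it runs from hour 0 to hour 9.
After milling (finishes hour 9), the boil can start at hour 9 and finishes at hour 10.
After milling (finishes hour 9, plus 1-hour gap → hour 10), mashing can start at hour 10 and finishes at hour 18.
Chilling needs all of mashing (finishes hour 18, plus 1-hour gap → hour 19); the boil (finishes hour 10); milling (finishes hour 9). That puts its earliest start at hour 19; it finishes at 19 + 4 = hour 23.
Pitching needs all of chilling (finishes hour 23); milling (finishes hour 9, plus 3-hour gap → hour 12). That puts its earliest start at hour 23; it finishes at 23 + 5 = hour 28.
Packaging cannot start until pitching (finishes hour 28); milling (finishes hour 9, plus 2-hour gap → hour 11); mashing (finishes hour 18, plus 1-hour gap → hour 19). The controlling bound is hour 28, so packaging finishes at 28 + 2 = hour 30.
All tasks are finished once the last one completes. Finish times: Milling at 9, Mashing at 18, The boil at 10, Chilling at 23, Pitching at 28, Packaging at 30. The latest is hour 30.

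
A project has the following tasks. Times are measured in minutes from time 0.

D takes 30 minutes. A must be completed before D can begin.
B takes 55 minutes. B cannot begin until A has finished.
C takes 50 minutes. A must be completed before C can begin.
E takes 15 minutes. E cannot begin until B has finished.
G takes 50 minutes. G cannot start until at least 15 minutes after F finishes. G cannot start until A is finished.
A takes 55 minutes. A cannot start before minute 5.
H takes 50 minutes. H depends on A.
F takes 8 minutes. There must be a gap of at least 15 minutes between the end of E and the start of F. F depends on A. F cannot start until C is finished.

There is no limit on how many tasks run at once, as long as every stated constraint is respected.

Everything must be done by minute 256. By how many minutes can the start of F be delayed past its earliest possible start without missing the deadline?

A cannot begin until its own release at minute 5. It runs from minute 5 to 5 + 55 = minute 60.
C waits on A (finishes minute 60), so it starts at minute 60 and finishes at 60 + 50 = minute 110.
B waits on A (finishes minute 60), so it starts at minute 60 and finishes at 60 + 55 = minute 115.
E waits on B (finishes minute 115), so it starts at minute 115 and finishes at 115 + 15 = minute 130.
For F: E (finishes minute 130, plus 15-minute gap → minute 145); A (finishes minute 60); C (finishes minute 110). Taking the maximum gives a start of minute 145, and it finishes at 145 + 8 = minute 153.

Working backward from the deadline:
To finish by minute 256, G (duration 50) must start no later than minute 206.
F must finish before G (must start by minute 206, minus 15-minute gap → minute 191). With an 8-minute duration, F must start by 191 − 8 = minute 183.
So F can start as early as minute 145 and as late as minute 183, giving 183 − 145 = 38 minutes of slack.

38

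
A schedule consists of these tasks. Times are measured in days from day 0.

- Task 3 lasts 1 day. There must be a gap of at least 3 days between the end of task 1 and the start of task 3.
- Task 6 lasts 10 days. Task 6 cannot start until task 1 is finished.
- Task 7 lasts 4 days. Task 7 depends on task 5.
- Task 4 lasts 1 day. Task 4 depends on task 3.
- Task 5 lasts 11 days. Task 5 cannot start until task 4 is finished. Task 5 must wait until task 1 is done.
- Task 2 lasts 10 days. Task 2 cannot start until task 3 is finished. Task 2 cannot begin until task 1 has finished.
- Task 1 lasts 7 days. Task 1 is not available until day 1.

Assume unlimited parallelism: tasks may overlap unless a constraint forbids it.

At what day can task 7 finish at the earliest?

28

After its own release at day 1, task 1 can start at day 1 and finishes at day 8.
Task 3 waits on task 1 (finishes day 8, plus 3-day gap → day 11), so it starts at day 11 and finishes at 11 + 1 = day 12.
Task 4 waits on task 3 (finishes day 12), so it starts at day 12 and finishes at 12 + 1 = day 13.
For task 5: task 4 (finishes day 13); task 1 (finishes day 8). Taking the maximum gives a start of day 13, and it finishes at 13 + 11 = day 24.
Task 7 waits on task 5 (finishes day 24), so it starts at day 24 and finishes at 24 + 4 = day 28.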